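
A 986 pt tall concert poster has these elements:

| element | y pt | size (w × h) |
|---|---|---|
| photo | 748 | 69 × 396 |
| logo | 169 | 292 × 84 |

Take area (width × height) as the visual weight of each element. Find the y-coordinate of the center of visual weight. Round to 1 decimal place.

y ≈ 474.1

Areas → weights: photo 69·396 = 27324, logo 292·84 = 24528; Σw = 51852.
y: (27324·748 + 24528·169) / 51852 = 24583584 / 51852 ≈ 474.11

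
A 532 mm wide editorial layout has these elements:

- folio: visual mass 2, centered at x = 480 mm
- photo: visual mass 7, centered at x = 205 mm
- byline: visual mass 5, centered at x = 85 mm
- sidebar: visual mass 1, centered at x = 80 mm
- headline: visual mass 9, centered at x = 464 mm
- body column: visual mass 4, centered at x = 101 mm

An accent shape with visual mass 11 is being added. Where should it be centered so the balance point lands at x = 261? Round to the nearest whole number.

x ≈ 245

New total weight: (2 + 7 + 5 + 1 + 9 + 4) + 11 = 39.
x: target moment 39×261 = 10179; current 2·480 + 7·205 + 5·85 + 1·80 + 9·464 + 4·101 = 7480; the accent shape supplies 2699, so x = 2699/11 ≈ 245.36.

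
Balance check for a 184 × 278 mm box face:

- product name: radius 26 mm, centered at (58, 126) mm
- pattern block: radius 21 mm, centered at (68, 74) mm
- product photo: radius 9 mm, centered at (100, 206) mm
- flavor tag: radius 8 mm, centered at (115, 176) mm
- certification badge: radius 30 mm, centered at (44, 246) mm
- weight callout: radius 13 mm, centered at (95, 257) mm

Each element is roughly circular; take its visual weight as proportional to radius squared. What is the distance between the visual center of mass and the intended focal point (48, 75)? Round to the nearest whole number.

≈ 102 mm

r² weights: product name 26² = 676, pattern block 21² = 441, product photo 9² = 81, flavor tag 8² = 64, certification badge 30² = 900, weight callout 13² = 169. Total = 2331.
x-moment: 676·58 + 441·68 + 81·100 + 64·115 + 900·44 + 169·95 = 140311; centroid 140311/2331 ≈ 60.19.
y-moment: 676·126 + 441·74 + 81·206 + 64·176 + 900·246 + 169·257 = 410593; centroid 410593/2331 ≈ 176.14.
Relative to (48, 75): Δ = (12.19, 101.14); |Δ| = √(12.19² + 101.14²) ≈ 101.88.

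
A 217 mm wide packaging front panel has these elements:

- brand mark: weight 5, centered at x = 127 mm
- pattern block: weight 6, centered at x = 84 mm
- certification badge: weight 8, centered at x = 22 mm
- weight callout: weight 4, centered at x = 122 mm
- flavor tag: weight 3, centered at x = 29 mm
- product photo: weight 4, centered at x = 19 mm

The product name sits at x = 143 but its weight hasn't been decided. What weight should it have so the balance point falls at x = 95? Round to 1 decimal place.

Fixed elements: Σw = 5 + 6 + 8 + 4 + 3 + 4 = 30, Σw·x = 5·127 + 6·84 + 8·22 + 4·122 + 3·29 + 4·19 = 1966.
For the centroid to hit 95: (1966 + w·143) / (30 + w) = 95.
Rearranging, w·(143 − 95) = 95·30 − 1966 = 884, so w ≈ 884/48 = 18.42.

w ≈ 18.4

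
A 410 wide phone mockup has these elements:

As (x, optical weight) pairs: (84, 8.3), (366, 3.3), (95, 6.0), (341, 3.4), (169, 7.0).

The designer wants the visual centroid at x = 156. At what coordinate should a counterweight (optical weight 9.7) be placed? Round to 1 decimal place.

With the counterweight, Σw becomes 8.3 + 3.3 + 6.0 + 3.4 + 7.0 + 9.7 = 37.7.
Along x: (4817.4 + 9.7·x) / 37.7 = 156 (existing moment 8.3·84 + 3.3·366 + 6.0·95 + 3.4·341 + 7.0·169 = 4817.4) ⇒ x = (5881.2 − 4817.4) / 9.7 ≈ 109.67.

x ≈ 109.7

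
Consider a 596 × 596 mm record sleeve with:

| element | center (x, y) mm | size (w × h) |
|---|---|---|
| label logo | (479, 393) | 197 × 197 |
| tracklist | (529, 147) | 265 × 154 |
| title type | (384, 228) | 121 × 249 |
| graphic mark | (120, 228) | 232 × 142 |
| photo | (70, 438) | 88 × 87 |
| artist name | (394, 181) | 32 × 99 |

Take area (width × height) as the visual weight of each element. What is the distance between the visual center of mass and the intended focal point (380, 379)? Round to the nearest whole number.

≈ 121 mm

Areas → weights: label logo 197·197 = 38809, tracklist 265·154 = 40810, title type 121·249 = 30129, graphic mark 232·142 = 32944, photo 88·87 = 7656, artist name 32·99 = 3168; Σw = 153516.
x-moment: 38809·479 + 40810·529 + 30129·384 + 32944·120 + 7656·70 + 3168·394 = 57484929; centroid 57484929/153516 ≈ 374.46.
y-moment: 38809·393 + 40810·147 + 30129·228 + 32944·228 + 7656·438 + 3168·181 = 39558387; centroid 39558387/153516 ≈ 257.68.
From (380, 379): dx = -5.54, dy = -121.32, so the distance is √(dx²+dy²) ≈ 121.44.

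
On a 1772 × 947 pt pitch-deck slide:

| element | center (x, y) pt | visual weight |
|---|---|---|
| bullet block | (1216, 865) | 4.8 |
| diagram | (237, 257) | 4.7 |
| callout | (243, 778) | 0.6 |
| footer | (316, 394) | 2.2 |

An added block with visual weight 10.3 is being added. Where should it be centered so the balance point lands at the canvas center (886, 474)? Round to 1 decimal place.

(1187.6, 390.2)

With the added block, Σw becomes 4.8 + 4.7 + 0.6 + 2.2 + 10.3 = 22.6.
x: target moment 22.6×886 = 20023.6; current 4.8·1216 + 4.7·237 + 0.6·243 + 2.2·316 = 7791.7; the added block supplies 12231.9, so x = 12231.9/10.3 ≈ 1187.56.
y: target moment 22.6×474 = 10712.4; current 4.8·865 + 4.7·257 + 0.6·778 + 2.2·394 = 6693.5; the added block supplies 4018.9, so y = 4018.9/10.3 ≈ 390.18.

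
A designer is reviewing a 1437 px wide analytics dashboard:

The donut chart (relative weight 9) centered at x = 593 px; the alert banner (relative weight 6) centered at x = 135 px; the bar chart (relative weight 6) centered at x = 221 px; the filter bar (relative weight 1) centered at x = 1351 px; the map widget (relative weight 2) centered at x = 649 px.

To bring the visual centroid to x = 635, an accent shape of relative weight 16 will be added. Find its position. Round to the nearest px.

After adding the accent shape, total weight = 9 + 6 + 6 + 1 + 2 + 16 = 40.
x: target moment 40×635 = 25400; current 9·593 + 6·135 + 6·221 + 1·1351 + 2·649 = 10122; the accent shape supplies 15278, so x = 15278/16 ≈ 954.88.

x ≈ 955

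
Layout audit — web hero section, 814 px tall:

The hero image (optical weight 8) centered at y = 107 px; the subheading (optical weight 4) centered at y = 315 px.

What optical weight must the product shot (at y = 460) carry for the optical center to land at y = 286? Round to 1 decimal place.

w ≈ 7.6

Fixed elements: Σw = 8 + 4 = 12, Σw·y = 8·107 + 4·315 = 2116.
Balance at y = 286 requires (2116 + w·460) / (12 + w) = 286.
Rearranging, w·(460 − 286) = 286·12 − 2116 = 1316, so w ≈ 1316/174 = 7.56.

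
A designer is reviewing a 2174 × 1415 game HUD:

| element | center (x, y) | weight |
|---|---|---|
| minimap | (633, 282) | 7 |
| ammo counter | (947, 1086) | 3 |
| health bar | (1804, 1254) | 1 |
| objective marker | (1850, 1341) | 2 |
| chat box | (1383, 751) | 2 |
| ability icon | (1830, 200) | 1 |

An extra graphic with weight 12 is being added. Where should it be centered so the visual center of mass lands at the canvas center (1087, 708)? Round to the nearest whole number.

(1089, 746)

New total weight: (7 + 3 + 1 + 2 + 2 + 1) + 12 = 28.
Along x: (17372 + 12·x) / 28 = 1087 (existing moment 7·633 + 3·947 + 1·1804 + 2·1850 + 2·1383 + 1·1830 = 17372) ⇒ x = (30436 − 17372) / 12 ≈ 1088.67.
Along y: (10870 + 12·y) / 28 = 708 (existing moment 7·282 + 3·1086 + 1·1254 + 2·1341 + 2·751 + 1·200 = 10870) ⇒ y = (19824 − 10870) / 12 ≈ 746.17.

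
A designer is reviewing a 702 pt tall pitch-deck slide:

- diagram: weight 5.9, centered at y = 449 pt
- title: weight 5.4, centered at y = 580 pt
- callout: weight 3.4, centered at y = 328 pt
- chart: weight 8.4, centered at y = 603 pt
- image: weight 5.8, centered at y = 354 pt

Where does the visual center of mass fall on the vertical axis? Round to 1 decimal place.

Weights sum to 5.9 + 5.4 + 3.4 + 8.4 + 5.8 = 28.9.
y-moment: 5.9·449 + 5.4·580 + 3.4·328 + 8.4·603 + 5.8·354 = 14014.7; centroid 14014.7/28.9 ≈ 484.94.

y ≈ 484.9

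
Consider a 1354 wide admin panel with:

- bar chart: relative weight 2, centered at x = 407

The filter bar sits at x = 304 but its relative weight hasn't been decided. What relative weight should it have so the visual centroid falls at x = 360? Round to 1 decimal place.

w ≈ 1.7

The single fixed element contributes weight 2, moment 2·407 = 814.
Balance at x = 360 requires (814 + w·304) / (2 + w) = 360.
Solving: w = (360·2 − 814) / (304 − 360) = -94 / -56 ≈ 1.68.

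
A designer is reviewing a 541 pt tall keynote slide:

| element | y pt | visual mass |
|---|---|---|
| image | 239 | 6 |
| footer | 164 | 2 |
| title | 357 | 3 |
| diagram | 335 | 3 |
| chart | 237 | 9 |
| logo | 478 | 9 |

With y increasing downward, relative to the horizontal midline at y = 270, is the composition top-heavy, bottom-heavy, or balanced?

bottom-heavy

Total weight = 6 + 2 + 3 + 3 + 9 + 9 = 32.
y: (6·239 + 2·164 + 3·357 + 3·335 + 9·237 + 9·478) / 32 = 10273 / 32 ≈ 321.03
321.0 vs midline 270 → bottom-heavy.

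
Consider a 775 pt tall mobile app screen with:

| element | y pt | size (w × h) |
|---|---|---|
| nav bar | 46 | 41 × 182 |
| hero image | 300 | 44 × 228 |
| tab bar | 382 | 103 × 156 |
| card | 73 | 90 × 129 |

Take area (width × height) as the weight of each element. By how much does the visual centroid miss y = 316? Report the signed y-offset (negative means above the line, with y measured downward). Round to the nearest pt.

≈ -87 pt

Taking area as weight: nav bar 41·182 = 7462, hero image 44·228 = 10032, tab bar 103·156 = 16068, card 90·129 = 11610. Sum 45172.
y-moment: 7462·46 + 10032·300 + 16068·382 + 11610·73 = 10338358; centroid 10338358/45172 ≈ 228.87.
Difference: 228.87 − 316 ≈ -87.13.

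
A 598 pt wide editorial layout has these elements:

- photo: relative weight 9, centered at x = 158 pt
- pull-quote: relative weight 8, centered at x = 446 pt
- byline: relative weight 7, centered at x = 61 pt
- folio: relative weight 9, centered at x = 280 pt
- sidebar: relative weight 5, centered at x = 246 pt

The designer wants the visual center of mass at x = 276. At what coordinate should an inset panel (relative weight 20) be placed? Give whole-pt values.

New total weight: (9 + 8 + 7 + 9 + 5) + 20 = 58.
x: target moment 58×276 = 16008; current 9·158 + 8·446 + 7·61 + 9·280 + 5·246 = 9167; the inset panel supplies 6841, so x = 6841/20 ≈ 342.05.

x ≈ 342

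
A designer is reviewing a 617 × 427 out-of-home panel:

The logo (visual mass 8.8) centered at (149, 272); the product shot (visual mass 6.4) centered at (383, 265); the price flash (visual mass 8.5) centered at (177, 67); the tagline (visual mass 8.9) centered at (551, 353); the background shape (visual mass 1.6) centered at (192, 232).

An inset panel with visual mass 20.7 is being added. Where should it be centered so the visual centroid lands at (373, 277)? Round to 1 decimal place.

(483.1, 339.9)

After adding the inset panel, total weight = 8.8 + 6.4 + 8.5 + 8.9 + 1.6 + 20.7 = 54.9.
Along x: (10478.0 + 20.7·x) / 54.9 = 373 (existing moment 8.8·149 + 6.4·383 + 8.5·177 + 8.9·551 + 1.6·192 = 10478.0) ⇒ x = (20477.7 − 10478.0) / 20.7 ≈ 483.08.
Along y: (8172.0 + 20.7·y) / 54.9 = 277 (existing moment 8.8·272 + 6.4·265 + 8.5·67 + 8.9·353 + 1.6·232 = 8172.0) ⇒ y = (15207.3 − 8172.0) / 20.7 ≈ 339.87.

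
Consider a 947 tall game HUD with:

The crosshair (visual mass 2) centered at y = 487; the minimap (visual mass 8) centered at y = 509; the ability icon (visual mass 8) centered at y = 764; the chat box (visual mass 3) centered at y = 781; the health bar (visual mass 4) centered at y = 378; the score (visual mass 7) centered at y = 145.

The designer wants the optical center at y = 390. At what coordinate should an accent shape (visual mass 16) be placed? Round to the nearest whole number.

New total weight: (2 + 8 + 8 + 3 + 4 + 7) + 16 = 48.
y: target moment 48×390 = 18720; current 2·487 + 8·509 + 8·764 + 3·781 + 4·378 + 7·145 = 16028; the accent shape supplies 2692, so y = 2692/16 ≈ 168.25.

y ≈ 168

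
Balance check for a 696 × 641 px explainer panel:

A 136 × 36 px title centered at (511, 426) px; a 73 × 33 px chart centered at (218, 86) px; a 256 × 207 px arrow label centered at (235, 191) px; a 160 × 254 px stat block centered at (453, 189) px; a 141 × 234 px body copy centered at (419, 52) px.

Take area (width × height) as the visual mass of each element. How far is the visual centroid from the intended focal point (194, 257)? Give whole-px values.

Taking area as weight: title 136·36 = 4896, chart 73·33 = 2409, arrow label 256·207 = 52992, stat block 160·254 = 40640, body copy 141·234 = 32994. Sum 133931.
x: (4896·511 + 2409·218 + 52992·235 + 40640·453 + 32994·419) / 133931 = 47714544 / 133931 ≈ 356.26
y: (4896·426 + 2409·86 + 52992·191 + 40640·189 + 32994·52) / 133931 = 21810990 / 133931 ≈ 162.85
Relative to (194, 257): Δ = (162.26, -94.15); |Δ| = √(162.26² + -94.15²) ≈ 187.60.

≈ 188 px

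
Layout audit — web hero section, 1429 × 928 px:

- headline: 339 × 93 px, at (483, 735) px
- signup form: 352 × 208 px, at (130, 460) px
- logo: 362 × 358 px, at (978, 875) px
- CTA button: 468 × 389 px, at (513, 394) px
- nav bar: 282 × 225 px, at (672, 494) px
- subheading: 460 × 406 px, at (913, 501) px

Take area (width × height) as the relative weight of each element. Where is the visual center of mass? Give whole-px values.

Areas → weights: headline 339·93 = 31527, signup form 352·208 = 73216, logo 362·358 = 129596, CTA button 468·389 = 182052, nav bar 282·225 = 63450, subheading 460·406 = 186760; Σw = 666601.
Σw·x = 458033465; x̄ = 458033465/666601 ≈ 687.12.
y: moment 366887753 / weight 666601 ≈ 550.39

(687, 550)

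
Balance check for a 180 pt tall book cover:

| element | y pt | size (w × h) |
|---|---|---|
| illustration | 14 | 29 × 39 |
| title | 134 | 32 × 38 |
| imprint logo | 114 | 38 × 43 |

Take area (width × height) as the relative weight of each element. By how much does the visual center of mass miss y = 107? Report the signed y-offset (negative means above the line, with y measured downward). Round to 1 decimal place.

Areas → weights: illustration 29·39 = 1131, title 32·38 = 1216, imprint logo 38·43 = 1634; Σw = 3981.
y-moment: 1131·14 + 1216·134 + 1634·114 = 365054; centroid 365054/3981 ≈ 91.70.
Against y = 107, that's 91.70 − 107 = -15.30.

≈ -15.3 pt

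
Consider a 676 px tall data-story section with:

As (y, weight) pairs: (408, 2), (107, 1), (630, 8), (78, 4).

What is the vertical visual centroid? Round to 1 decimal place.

Total weight = 2 + 1 + 8 + 4 = 15.
y: (2·408 + 1·107 + 8·630 + 4·78) / 15 = 6275 / 15 ≈ 418.33

y ≈ 418.3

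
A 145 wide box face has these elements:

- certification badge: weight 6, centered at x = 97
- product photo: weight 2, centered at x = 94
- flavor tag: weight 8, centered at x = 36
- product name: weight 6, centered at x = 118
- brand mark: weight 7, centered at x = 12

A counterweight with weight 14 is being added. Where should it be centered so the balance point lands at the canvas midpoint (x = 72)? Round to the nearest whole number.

x ≈ 89

New total weight: (6 + 2 + 8 + 6 + 7) + 14 = 43.
x: target moment 43×72 = 3096; current 6·97 + 2·94 + 8·36 + 6·118 + 7·12 = 1850; the counterweight supplies 1246, so x = 1246/14 ≈ 89.00.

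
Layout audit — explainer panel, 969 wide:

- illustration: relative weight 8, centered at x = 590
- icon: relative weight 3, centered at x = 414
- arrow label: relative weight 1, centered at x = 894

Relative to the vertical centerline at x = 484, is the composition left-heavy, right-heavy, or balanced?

Total weight = 8 + 3 + 1 = 12.
x: (8·590 + 3·414 + 1·894) / 12 = 6856 / 12 ≈ 571.33
571.3 vs midline 484 → right-heavy.

right-heavy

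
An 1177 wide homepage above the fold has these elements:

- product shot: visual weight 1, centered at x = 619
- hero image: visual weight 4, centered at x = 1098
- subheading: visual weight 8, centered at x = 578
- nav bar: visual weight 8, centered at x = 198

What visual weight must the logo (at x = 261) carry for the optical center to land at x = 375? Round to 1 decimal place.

Existing Σw = 21 (1 + 4 + 8 + 8); existing moment 1·619 + 4·1098 + 8·578 + 8·198 = 11219.
For the centroid to hit 375: (11219 + w·261) / (21 + w) = 375.
Rearranging, w·(261 − 375) = 375·21 − 11219 = -3344, so w ≈ -3344/-114 = 29.33.

w ≈ 29.3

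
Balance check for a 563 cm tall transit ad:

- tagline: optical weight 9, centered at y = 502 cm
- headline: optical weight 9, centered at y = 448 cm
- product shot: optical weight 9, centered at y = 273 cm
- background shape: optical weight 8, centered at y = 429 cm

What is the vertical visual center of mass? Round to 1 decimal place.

y ≈ 412.5

Σw = 9 + 9 + 9 + 8 = 35.
y-moment: 9·502 + 9·448 + 9·273 + 8·429 = 14439; centroid 14439/35 ≈ 412.54.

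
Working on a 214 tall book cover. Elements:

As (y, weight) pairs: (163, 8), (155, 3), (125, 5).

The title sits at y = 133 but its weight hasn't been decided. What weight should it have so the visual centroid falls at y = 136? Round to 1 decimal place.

Fixed elements: Σw = 8 + 3 + 5 = 16, Σw·y = 8·163 + 3·155 + 5·125 = 2394.
Balance at y = 136 requires (2394 + w·133) / (16 + w) = 136.
Solving: w = (136·16 − 2394) / (133 − 136) = -218 / -3 ≈ 72.67.

w ≈ 72.7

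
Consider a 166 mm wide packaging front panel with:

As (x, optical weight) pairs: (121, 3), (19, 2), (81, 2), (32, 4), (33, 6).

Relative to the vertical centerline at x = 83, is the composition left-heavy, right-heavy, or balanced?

Σw = 3 + 2 + 2 + 4 + 6 = 17.
Σw·x = 3·121 + 2·19 + 2·81 + 4·32 + 6·33 = 889, so x̄ = 889/17 ≈ 52.29.
Since 52.3 is left of 83, the composition reads left-heavy.

left-heavy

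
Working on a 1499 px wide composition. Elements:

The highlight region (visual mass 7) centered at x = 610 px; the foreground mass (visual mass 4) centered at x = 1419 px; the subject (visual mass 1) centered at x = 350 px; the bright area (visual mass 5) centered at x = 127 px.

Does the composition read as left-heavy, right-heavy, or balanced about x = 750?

Σw = 7 + 4 + 1 + 5 = 17.
x: (7·610 + 4·1419 + 1·350 + 5·127) / 17 = 10931 / 17 ≈ 643.00
643.0 lies left of the midline 750, so the layout is left-heavy.

left-heavy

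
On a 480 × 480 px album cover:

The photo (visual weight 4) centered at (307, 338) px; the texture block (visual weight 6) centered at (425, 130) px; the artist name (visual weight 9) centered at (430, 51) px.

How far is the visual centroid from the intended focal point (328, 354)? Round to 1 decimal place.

Σw = 4 + 6 + 9 = 19.
x: (4·307 + 6·425 + 9·430) / 19 = 7648 / 19 ≈ 402.53
y: (4·338 + 6·130 + 9·51) / 19 = 2591 / 19 ≈ 136.37
Offset from (328, 354): Δx ≈ 74.53, Δy ≈ -217.63; distance = √(Δx² + Δy²) ≈ 230.04.

≈ 230.0 px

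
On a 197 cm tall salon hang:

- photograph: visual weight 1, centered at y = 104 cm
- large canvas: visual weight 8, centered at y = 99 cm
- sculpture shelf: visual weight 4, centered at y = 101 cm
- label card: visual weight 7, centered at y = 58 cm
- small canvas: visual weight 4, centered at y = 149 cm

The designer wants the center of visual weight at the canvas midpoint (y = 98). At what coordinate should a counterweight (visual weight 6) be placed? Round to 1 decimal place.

y ≈ 106.3

With the counterweight, Σw becomes 1 + 8 + 4 + 7 + 4 + 6 = 30.
y: target moment 30×98 = 2940; current 1·104 + 8·99 + 4·101 + 7·58 + 4·149 = 2302; the counterweight supplies 638, so y = 638/6 ≈ 106.33.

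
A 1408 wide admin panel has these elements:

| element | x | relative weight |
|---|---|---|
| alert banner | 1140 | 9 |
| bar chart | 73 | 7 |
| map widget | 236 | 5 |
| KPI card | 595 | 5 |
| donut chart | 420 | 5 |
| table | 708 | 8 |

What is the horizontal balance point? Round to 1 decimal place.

Total weight = 9 + 7 + 5 + 5 + 5 + 8 = 39.
x-moment: 9·1140 + 7·73 + 5·236 + 5·595 + 5·420 + 8·708 = 22690; centroid 22690/39 ≈ 581.79.

x ≈ 581.8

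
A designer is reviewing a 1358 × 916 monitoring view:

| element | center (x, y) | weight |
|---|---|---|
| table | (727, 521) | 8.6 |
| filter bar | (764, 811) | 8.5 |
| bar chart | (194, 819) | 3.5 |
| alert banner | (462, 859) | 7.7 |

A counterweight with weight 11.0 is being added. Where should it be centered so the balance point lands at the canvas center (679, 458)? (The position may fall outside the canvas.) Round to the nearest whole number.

After adding the counterweight, total weight = 8.6 + 8.5 + 3.5 + 7.7 + 11.0 = 39.3.
Along x: (16982.6 + 11.0·x) / 39.3 = 679 (existing moment 8.6·727 + 8.5·764 + 3.5·194 + 7.7·462 = 16982.6) ⇒ x = (26684.7 − 16982.6) / 11.0 ≈ 882.01.
Along y: (20854.9 + 11.0·y) / 39.3 = 458 (existing moment 8.6·521 + 8.5·811 + 3.5·819 + 7.7·859 = 20854.9) ⇒ y = (17999.4 − 20854.9) / 11.0 ≈ -259.59.

(882, -260)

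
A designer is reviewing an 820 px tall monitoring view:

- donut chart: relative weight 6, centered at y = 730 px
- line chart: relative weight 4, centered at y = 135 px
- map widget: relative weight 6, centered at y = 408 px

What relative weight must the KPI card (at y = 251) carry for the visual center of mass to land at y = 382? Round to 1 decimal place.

Known weights sum to 6 + 4 + 6 = 16; their moment is 6·730 + 4·135 + 6·408 = 7368.
Set Σw·y/Σw = 382: (7368 + 251w) = 382·(16 + w).
Rearranging, w·(251 − 382) = 382·16 − 7368 = -1256, so w ≈ -1256/-131 = 9.59.

w ≈ 9.6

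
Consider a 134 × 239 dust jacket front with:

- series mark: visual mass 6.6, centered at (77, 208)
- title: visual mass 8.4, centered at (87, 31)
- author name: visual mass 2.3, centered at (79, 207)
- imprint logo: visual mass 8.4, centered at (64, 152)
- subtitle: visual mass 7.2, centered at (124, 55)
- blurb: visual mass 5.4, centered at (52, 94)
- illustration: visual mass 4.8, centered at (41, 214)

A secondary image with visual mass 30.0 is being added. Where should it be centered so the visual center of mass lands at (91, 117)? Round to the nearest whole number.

With the secondary image, Σw becomes 6.6 + 8.4 + 2.3 + 8.4 + 7.2 + 5.4 + 4.8 + 30.0 = 73.1.
x: target moment 73.1×91 = 6652.1; current 6.6·77 + 8.4·87 + 2.3·79 + 8.4·64 + 7.2·124 + 5.4·52 + 4.8·41 = 3328.7; the secondary image supplies 3323.4, so x = 3323.4/30.0 ≈ 110.78.
y: target moment 73.1×117 = 8552.7; current 6.6·208 + 8.4·31 + 2.3·207 + 8.4·152 + 7.2·55 + 5.4·94 + 4.8·214 = 5316.9; the secondary image supplies 3235.8, so y = 3235.8/30.0 ≈ 107.86.

(111, 108)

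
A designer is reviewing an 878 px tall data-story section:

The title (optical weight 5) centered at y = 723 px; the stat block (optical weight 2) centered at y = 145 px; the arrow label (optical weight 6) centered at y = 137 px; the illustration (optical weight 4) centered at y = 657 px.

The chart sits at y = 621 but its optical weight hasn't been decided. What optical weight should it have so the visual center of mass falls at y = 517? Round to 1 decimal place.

Known weights sum to 5 + 2 + 6 + 4 = 17; their moment is 5·723 + 2·145 + 6·137 + 4·657 = 7355.
Balance at y = 517 requires (7355 + w·621) / (17 + w) = 517.
Solving: w = (517·17 − 7355) / (621 − 517) = 1434 / 104 ≈ 13.79.

w ≈ 13.8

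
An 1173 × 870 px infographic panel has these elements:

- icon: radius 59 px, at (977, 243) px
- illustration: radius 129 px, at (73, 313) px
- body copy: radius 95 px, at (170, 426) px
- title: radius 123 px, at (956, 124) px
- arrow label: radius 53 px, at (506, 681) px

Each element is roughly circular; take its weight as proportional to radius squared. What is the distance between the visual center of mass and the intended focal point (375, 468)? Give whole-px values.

Weights ∝ r²: icon 59² = 3481, illustration 129² = 16641, body copy 95² = 9025, title 123² = 15129, arrow label 53² = 2809; Σw = 47085.
Σw·x = 3481·977 + 16641·73 + 9025·170 + 15129·956 + 2809·506 = 22034658, so x̄ = 22034658/47085 ≈ 467.98.
Σw·y = 3481·243 + 16641·313 + 9025·426 + 15129·124 + 2809·681 = 13688091, so ȳ = 13688091/47085 ≈ 290.71.
Offset from (375, 468): Δx ≈ 92.98, Δy ≈ -177.29; distance = √(Δx² + Δy²) ≈ 200.19.

≈ 200 px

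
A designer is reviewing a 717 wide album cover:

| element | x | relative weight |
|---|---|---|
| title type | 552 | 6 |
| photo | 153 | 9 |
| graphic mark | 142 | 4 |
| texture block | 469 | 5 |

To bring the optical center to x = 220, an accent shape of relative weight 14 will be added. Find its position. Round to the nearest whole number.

With the accent shape, Σw becomes 6 + 9 + 4 + 5 + 14 = 38.
Along x: (7602 + 14·x) / 38 = 220 (existing moment 6·552 + 9·153 + 4·142 + 5·469 = 7602) ⇒ x = (8360 − 7602) / 14 ≈ 54.14.

x ≈ 54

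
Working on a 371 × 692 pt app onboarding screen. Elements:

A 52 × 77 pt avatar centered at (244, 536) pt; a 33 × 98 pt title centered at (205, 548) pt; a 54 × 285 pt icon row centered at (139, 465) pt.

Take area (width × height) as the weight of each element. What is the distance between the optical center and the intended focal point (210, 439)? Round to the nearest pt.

≈ 66 pt

Areas: avatar 52·77 = 4004, title 33·98 = 3234, icon row 54·285 = 15390. Total weight = 22628.
x: (4004·244 + 3234·205 + 15390·139) / 22628 = 3779156 / 22628 ≈ 167.01
y: (4004·536 + 3234·548 + 15390·465) / 22628 = 11074726 / 22628 ≈ 489.43
Offset from (210, 439): Δx ≈ -42.99, Δy ≈ 50.43; distance = √(Δx² + Δy²) ≈ 66.26.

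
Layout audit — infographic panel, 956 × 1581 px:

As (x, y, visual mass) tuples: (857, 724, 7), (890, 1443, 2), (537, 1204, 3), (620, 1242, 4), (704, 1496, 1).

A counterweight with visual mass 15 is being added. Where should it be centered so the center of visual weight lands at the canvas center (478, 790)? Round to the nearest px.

With the counterweight, Σw becomes 7 + 2 + 3 + 4 + 1 + 15 = 32.
x: target moment 32×478 = 15296; current 7·857 + 2·890 + 3·537 + 4·620 + 1·704 = 12574; the counterweight supplies 2722, so x = 2722/15 ≈ 181.47.
y: target moment 32×790 = 25280; current 7·724 + 2·1443 + 3·1204 + 4·1242 + 1·1496 = 18030; the counterweight supplies 7250, so y = 7250/15 ≈ 483.33.

(181, 483)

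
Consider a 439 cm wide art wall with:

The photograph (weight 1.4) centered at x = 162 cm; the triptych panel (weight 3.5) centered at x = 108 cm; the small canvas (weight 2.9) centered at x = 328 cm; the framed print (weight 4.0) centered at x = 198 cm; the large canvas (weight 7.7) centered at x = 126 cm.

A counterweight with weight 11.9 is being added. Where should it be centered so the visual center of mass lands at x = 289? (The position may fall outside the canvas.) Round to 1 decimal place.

With the counterweight, Σw becomes 1.4 + 3.5 + 2.9 + 4.0 + 7.7 + 11.9 = 31.4.
x: target moment 31.4×289 = 9074.6; current 1.4·162 + 3.5·108 + 2.9·328 + 4.0·198 + 7.7·126 = 3318.2; the counterweight supplies 5756.4, so x = 5756.4/11.9 ≈ 483.73.

x ≈ 483.7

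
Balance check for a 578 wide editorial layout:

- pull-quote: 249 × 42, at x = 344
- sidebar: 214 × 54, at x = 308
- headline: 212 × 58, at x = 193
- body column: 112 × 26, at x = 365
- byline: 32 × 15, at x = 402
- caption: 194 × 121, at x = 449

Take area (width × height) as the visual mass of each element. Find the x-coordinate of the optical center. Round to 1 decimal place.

x ≈ 348.6

Areas → weights: pull-quote 249·42 = 10458, sidebar 214·54 = 11556, headline 212·58 = 12296, body column 112·26 = 2912, byline 32·15 = 480, caption 194·121 = 23474; Σw = 61176.
x: moment 21325594 / weight 61176 ≈ 348.59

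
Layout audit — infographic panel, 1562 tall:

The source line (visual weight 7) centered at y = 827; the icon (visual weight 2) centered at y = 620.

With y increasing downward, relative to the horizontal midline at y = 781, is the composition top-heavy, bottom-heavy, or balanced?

balanced

Total weight = 7 + 2 = 9.
y-moment: 7·827 + 2·620 = 7029; centroid 7029/9 ≈ 781.00.
That equals the midline 781 — balanced.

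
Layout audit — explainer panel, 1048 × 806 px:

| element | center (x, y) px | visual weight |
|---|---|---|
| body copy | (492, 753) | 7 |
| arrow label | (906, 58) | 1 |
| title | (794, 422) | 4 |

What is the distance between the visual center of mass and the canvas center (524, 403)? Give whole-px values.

≈ 209 px

Weights sum to 7 + 1 + 4 = 12.
x-moment: 7·492 + 1·906 + 4·794 = 7526; centroid 7526/12 ≈ 627.17.
y-moment: 7·753 + 1·58 + 4·422 = 7017; centroid 7017/12 ≈ 584.75.
Offset from (524, 403): Δx ≈ 103.17, Δy ≈ 181.75; distance = √(Δx² + Δy²) ≈ 208.99.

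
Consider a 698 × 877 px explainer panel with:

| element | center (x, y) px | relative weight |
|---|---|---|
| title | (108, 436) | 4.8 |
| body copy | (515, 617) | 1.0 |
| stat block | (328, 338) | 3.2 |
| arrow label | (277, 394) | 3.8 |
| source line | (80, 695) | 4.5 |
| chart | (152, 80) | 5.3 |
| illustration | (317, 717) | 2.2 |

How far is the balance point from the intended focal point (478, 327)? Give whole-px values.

≈ 292 px

Weights sum to 4.8 + 1.0 + 3.2 + 3.8 + 4.5 + 5.3 + 2.2 = 24.8.
Σw·x = 4998.6; x̄ = 4998.6/24.8 ≈ 201.56.
y: moment 10417.5 / weight 24.8 ≈ 420.06
Offset from (478, 327): Δx ≈ -276.44, Δy ≈ 93.06; distance = √(Δx² + Δy²) ≈ 291.69.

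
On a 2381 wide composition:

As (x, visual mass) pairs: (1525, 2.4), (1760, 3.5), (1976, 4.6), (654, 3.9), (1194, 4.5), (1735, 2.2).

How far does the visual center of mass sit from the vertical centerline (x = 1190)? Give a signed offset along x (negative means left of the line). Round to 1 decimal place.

Σw = 2.4 + 3.5 + 4.6 + 3.9 + 4.5 + 2.2 = 21.1.
x: moment 30650.2 / weight 21.1 ≈ 1452.62
Against x = 1190, that's 1452.62 − 1190 = 262.62.

≈ 262.6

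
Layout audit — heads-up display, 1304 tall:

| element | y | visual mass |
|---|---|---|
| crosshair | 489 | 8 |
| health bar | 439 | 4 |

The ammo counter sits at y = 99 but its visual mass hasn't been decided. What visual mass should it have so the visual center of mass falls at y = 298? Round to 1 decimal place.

Known weights sum to 8 + 4 = 12; their moment is 8·489 + 4·439 = 5668.
Balance at y = 298 requires (5668 + w·99) / (12 + w) = 298.
So w = (298·12 − 5668)/(99 − 298) = -2092/-199 ≈ 10.51.

w ≈ 10.5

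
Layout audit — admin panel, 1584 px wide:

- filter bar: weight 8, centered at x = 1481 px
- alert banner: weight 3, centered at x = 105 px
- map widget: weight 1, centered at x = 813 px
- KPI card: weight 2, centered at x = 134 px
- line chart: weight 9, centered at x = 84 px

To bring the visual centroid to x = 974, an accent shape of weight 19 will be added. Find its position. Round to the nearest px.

x ≈ 1416

With the accent shape, Σw becomes 8 + 3 + 1 + 2 + 9 + 19 = 42.
Along x: (14000 + 19·x) / 42 = 974 (existing moment 8·1481 + 3·105 + 1·813 + 2·134 + 9·84 = 14000) ⇒ x = (40908 − 14000) / 19 ≈ 1416.21.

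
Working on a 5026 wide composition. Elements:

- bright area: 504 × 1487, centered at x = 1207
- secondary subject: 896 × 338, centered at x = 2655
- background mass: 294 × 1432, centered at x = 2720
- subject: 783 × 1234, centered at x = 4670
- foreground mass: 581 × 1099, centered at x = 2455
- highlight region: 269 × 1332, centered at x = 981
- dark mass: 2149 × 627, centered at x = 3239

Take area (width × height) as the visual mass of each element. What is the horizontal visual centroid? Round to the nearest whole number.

Areas: bright area 504·1487 = 749448, secondary subject 896·338 = 302848, background mass 294·1432 = 421008, subject 783·1234 = 966222, foreground mass 581·1099 = 638519, highlight region 269·1332 = 358308, dark mass 2149·627 = 1347423. Total weight = 4783776.
x: moment 13649411066 / weight 4783776 ≈ 2853.27

x ≈ 2853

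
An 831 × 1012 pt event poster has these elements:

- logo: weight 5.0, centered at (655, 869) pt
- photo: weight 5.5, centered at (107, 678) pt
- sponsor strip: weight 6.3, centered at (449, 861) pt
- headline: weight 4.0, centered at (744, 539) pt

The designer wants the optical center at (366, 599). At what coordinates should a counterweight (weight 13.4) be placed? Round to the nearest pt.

After adding the counterweight, total weight = 5.0 + 5.5 + 6.3 + 4.0 + 13.4 = 34.2.
x: need Σw·x = 34.2·366 = 12517.2. Existing = 5.0·655 + 5.5·107 + 6.3·449 + 4.0·744 = 9668.2. Remainder 2849.0 / 13.4 ≈ 212.61.
y: need Σw·y = 34.2·599 = 20485.8. Existing = 5.0·869 + 5.5·678 + 6.3·861 + 4.0·539 = 15654.3. Remainder 4831.5 / 13.4 ≈ 360.56.

(213, 361)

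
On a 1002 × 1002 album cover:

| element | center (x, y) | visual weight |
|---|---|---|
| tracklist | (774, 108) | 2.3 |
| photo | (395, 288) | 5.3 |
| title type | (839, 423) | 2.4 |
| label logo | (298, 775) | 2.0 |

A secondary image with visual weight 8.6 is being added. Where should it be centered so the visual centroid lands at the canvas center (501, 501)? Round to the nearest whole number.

(446, 695)

New total weight: (2.3 + 5.3 + 2.4 + 2.0) + 8.6 = 20.6.
Along x: (6483.3 + 8.6·x) / 20.6 = 501 (existing moment 2.3·774 + 5.3·395 + 2.4·839 + 2.0·298 = 6483.3) ⇒ x = (10320.6 − 6483.3) / 8.6 ≈ 446.20.
Along y: (4340.0 + 8.6·y) / 20.6 = 501 (existing moment 2.3·108 + 5.3·288 + 2.4·423 + 2.0·775 = 4340.0) ⇒ y = (10320.6 − 4340.0) / 8.6 ≈ 695.42.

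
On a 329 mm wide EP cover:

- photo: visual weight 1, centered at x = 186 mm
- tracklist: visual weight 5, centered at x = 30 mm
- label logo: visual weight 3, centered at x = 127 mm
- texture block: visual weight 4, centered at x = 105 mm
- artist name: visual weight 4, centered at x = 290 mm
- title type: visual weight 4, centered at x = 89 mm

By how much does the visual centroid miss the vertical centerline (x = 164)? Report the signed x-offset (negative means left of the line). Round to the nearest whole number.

Weights sum to 1 + 5 + 3 + 4 + 4 + 4 = 21.
x-moment: 1·186 + 5·30 + 3·127 + 4·105 + 4·290 + 4·89 = 2653; centroid 2653/21 ≈ 126.33.
Offset from x = 164: 126.33 − 164 ≈ -37.67.

≈ -38 mm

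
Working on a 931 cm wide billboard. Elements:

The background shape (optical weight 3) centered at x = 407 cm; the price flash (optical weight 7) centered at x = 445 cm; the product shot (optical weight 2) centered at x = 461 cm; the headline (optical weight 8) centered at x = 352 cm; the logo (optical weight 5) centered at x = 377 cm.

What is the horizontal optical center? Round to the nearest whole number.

x ≈ 398

Σw = 3 + 7 + 2 + 8 + 5 = 25.
Σw·x = 3·407 + 7·445 + 2·461 + 8·352 + 5·377 = 9959, so x̄ = 9959/25 ≈ 398.36.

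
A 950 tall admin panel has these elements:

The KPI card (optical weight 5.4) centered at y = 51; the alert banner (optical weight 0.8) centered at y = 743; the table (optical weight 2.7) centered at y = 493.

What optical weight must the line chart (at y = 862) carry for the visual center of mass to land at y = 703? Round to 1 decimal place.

w ≈ 25.5

Fixed elements: Σw = 5.4 + 0.8 + 2.7 = 8.9, Σw·y = 5.4·51 + 0.8·743 + 2.7·493 = 2200.9.
Set Σw·y/Σw = 703: (2200.9 + 862w) = 703·(8.9 + w).
Solving: w = (703·8.9 − 2200.9) / (862 − 703) = 4055.8 / 159 ≈ 25.51.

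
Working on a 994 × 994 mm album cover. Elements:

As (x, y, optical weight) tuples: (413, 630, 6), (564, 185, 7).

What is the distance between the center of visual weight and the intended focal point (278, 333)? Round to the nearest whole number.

≈ 224 mm

Σw = 6 + 7 = 13.
Σw·x = 6·413 + 7·564 = 6426, so x̄ = 6426/13 ≈ 494.31.
Σw·y = 6·630 + 7·185 = 5075, so ȳ = 5075/13 ≈ 390.38.
Offset from (278, 333): Δx ≈ 216.31, Δy ≈ 57.38; distance = √(Δx² + Δy²) ≈ 223.79.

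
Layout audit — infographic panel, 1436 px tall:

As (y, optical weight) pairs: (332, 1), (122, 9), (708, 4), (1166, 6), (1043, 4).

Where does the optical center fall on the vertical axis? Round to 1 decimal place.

Total weight = 1 + 9 + 4 + 6 + 4 = 24.
Σw·y = 1·332 + 9·122 + 4·708 + 6·1166 + 4·1043 = 15430, so ȳ = 15430/24 ≈ 642.92.

y ≈ 642.9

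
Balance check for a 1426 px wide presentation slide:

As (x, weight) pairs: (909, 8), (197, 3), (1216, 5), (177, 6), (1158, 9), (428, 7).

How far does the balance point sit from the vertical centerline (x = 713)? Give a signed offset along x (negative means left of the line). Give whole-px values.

≈ 35 px

Σw = 8 + 3 + 5 + 6 + 9 + 7 = 38.
x-moment: 8·909 + 3·197 + 5·1216 + 6·177 + 9·1158 + 7·428 = 28423; centroid 28423/38 ≈ 747.97.
Against x = 713, that's 747.97 − 713 = 34.97.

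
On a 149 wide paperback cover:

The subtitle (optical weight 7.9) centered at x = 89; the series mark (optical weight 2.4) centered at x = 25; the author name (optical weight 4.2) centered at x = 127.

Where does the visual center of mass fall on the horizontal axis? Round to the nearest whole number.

x ≈ 89

Σw = 7.9 + 2.4 + 4.2 = 14.5.
x-moment: 7.9·89 + 2.4·25 + 4.2·127 = 1296.5; centroid 1296.5/14.5 ≈ 89.41.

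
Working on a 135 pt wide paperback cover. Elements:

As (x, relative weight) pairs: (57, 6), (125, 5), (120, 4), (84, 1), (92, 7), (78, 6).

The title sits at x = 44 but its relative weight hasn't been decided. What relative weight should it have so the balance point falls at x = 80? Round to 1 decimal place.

Known weights sum to 6 + 5 + 4 + 1 + 7 + 6 = 29; their moment is 6·57 + 5·125 + 4·120 + 1·84 + 7·92 + 6·78 = 2643.
For the centroid to hit 80: (2643 + w·44) / (29 + w) = 80.
Solving: w = (80·29 − 2643) / (44 − 80) = -323 / -36 ≈ 8.97.

w ≈ 9.0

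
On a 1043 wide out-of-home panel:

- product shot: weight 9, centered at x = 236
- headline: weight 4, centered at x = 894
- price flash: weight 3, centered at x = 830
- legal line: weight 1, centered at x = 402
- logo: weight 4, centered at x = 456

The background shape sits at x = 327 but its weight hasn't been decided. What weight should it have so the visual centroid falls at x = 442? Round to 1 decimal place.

w ≈ 9.9

Existing Σw = 21 (9 + 4 + 3 + 1 + 4); existing moment 9·236 + 4·894 + 3·830 + 1·402 + 4·456 = 10416.
Balance at x = 442 requires (10416 + w·327) / (21 + w) = 442.
Solving: w = (442·21 − 10416) / (327 − 442) = -1134 / -115 ≈ 9.86.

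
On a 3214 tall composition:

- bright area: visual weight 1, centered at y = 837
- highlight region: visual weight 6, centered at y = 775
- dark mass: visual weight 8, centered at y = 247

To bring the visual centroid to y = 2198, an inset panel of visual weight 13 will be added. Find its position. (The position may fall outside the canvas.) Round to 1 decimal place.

New total weight: (1 + 6 + 8) + 13 = 28.
y: need Σw·y = 28·2198 = 61544. Existing = 1·837 + 6·775 + 8·247 = 7463. Remainder 54081 / 13 ≈ 4160.08.

y ≈ 4160.1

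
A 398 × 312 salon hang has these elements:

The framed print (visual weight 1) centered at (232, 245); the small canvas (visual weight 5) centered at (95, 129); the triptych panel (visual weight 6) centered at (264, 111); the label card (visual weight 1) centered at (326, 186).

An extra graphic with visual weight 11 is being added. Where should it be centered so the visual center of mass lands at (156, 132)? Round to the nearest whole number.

(102, 130)

After adding the extra graphic, total weight = 1 + 5 + 6 + 1 + 11 = 24.
Along x: (2617 + 11·x) / 24 = 156 (existing moment 1·232 + 5·95 + 6·264 + 1·326 = 2617) ⇒ x = (3744 − 2617) / 11 ≈ 102.45.
Along y: (1742 + 11·y) / 24 = 132 (existing moment 1·245 + 5·129 + 6·111 + 1·186 = 1742) ⇒ y = (3168 − 1742) / 11 ≈ 129.64.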